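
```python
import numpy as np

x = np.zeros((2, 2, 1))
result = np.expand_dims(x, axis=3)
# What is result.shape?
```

(2, 2, 1, 1)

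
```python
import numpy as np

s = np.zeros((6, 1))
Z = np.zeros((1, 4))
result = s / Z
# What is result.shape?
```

(6, 4)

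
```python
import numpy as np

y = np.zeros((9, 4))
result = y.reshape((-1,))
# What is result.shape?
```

(36,)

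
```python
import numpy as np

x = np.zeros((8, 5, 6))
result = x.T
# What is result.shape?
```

(6, 5, 8)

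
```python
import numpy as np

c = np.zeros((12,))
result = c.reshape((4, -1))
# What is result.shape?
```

(4, 3)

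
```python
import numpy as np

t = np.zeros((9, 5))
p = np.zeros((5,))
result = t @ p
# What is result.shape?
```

(9,)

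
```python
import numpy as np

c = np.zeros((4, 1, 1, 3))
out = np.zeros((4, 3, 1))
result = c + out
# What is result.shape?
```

(4, 4, 3, 3)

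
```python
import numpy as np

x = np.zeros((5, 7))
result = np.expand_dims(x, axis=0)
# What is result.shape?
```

(1, 5, 7)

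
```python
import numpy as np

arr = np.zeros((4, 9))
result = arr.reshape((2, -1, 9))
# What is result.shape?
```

(2, 2, 9)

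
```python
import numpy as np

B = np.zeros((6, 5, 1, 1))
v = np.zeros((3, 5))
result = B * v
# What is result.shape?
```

(6, 5, 3, 5)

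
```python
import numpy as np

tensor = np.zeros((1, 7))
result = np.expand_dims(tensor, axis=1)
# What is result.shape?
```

(1, 1, 7)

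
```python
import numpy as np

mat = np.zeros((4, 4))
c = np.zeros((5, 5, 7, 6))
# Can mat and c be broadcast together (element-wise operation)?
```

No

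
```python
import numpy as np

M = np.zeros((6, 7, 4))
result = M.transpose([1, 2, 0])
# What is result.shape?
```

(7, 4, 6)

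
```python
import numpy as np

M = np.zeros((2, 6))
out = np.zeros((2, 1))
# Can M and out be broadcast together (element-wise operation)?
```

Yes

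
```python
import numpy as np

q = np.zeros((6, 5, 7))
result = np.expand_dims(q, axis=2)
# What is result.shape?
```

(6, 5, 1, 7)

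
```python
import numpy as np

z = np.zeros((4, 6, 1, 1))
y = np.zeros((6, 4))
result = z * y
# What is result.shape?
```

(4, 6, 6, 4)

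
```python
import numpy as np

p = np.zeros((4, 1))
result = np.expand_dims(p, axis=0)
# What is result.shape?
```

(1, 4, 1)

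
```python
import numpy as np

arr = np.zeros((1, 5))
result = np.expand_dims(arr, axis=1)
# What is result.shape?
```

(1, 1, 5)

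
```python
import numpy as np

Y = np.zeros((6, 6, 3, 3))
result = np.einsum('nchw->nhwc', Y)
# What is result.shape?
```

(6, 3, 3, 6)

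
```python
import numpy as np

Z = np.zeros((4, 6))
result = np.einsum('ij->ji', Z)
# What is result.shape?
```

(6, 4)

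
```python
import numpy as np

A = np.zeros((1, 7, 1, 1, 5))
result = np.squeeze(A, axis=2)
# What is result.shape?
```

(1, 7, 1, 5)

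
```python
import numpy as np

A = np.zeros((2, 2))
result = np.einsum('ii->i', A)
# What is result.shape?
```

(2,)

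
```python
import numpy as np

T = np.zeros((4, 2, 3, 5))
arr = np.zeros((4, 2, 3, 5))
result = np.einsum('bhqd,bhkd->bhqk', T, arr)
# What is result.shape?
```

(4, 2, 3, 3)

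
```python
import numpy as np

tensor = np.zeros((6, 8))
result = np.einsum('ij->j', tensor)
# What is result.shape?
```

(8,)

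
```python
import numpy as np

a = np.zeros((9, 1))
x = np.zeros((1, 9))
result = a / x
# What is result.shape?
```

(9, 9)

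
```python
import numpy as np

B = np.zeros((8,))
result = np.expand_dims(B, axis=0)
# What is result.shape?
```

(1, 8)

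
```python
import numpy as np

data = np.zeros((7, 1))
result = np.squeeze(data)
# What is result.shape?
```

(7,)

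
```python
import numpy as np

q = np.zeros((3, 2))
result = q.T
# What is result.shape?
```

(2, 3)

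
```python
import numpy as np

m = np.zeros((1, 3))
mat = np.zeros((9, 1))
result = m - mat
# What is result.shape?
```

(9, 3)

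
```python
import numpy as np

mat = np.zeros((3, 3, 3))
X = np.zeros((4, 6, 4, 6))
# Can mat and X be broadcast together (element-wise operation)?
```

No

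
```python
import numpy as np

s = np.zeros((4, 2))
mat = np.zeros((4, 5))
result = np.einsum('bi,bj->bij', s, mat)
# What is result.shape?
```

(4, 2, 5)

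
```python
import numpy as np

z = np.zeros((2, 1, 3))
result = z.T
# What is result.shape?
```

(3, 1, 2)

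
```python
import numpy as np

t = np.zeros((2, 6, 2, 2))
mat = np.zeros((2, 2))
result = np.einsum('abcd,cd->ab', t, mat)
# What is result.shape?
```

(2, 6)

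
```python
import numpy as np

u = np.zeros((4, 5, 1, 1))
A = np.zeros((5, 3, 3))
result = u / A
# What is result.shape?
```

(4, 5, 3, 3)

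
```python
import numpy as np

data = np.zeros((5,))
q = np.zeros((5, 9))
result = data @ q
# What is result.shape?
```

(9,)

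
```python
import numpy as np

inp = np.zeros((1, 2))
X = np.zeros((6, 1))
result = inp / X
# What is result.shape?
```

(6, 2)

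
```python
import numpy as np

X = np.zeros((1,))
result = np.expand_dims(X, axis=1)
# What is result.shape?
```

(1, 1)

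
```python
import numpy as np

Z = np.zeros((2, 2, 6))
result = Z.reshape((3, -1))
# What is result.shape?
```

(3, 8)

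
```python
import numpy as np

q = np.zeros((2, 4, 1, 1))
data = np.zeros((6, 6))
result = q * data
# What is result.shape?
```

(2, 4, 6, 6)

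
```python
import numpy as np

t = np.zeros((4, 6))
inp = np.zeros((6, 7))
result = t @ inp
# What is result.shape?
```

(4, 7)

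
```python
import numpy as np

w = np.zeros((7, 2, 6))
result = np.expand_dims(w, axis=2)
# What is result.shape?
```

(7, 2, 1, 6)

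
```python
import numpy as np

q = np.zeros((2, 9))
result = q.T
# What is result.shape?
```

(9, 2)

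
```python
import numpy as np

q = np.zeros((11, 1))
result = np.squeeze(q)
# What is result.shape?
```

(11,)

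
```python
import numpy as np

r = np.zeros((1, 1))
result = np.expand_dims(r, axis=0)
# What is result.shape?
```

(1, 1, 1)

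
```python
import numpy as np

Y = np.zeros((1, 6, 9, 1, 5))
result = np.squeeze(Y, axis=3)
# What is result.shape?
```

(1, 6, 9, 5)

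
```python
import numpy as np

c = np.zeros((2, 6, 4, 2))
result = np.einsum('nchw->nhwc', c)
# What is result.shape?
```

(2, 4, 2, 6)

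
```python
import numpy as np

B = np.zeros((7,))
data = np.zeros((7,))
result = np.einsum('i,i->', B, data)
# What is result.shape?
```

()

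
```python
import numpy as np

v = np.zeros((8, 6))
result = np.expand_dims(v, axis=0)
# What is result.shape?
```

(1, 8, 6)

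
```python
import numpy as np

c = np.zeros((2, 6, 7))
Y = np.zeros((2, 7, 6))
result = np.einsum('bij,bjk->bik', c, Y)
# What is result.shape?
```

(2, 6, 6)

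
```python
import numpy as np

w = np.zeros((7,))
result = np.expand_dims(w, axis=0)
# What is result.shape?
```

(1, 7)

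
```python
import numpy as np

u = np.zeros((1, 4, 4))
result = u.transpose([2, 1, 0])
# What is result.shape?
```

(4, 4, 1)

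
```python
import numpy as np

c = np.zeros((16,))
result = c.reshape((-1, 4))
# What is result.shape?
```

(4, 4)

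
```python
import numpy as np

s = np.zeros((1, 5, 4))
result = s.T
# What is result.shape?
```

(4, 5, 1)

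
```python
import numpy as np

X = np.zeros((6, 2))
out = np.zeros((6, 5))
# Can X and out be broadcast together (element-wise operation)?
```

No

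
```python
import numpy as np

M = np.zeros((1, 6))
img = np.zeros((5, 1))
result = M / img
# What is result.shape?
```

(5, 6)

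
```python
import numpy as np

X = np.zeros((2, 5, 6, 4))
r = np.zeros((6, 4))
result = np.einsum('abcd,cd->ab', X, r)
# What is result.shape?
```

(2, 5)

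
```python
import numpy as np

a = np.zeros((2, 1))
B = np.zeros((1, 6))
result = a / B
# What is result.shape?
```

(2, 6)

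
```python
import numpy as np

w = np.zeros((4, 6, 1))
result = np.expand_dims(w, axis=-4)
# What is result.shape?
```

(1, 4, 6, 1)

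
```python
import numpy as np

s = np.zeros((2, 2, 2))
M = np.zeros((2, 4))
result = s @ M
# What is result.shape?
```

(2, 2, 4)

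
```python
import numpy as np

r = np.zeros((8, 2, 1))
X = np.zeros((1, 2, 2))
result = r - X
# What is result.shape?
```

(8, 2, 2)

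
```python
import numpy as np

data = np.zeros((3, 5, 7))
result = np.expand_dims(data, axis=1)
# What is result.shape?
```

(3, 1, 5, 7)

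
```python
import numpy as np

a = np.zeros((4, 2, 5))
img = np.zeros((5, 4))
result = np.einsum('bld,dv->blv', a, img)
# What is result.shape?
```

(4, 2, 4)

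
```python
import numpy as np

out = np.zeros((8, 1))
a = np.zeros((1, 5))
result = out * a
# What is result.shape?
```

(8, 5)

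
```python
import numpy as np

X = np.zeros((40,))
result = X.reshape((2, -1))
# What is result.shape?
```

(2, 20)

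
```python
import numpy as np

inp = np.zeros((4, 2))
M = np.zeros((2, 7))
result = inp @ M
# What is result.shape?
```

(4, 7)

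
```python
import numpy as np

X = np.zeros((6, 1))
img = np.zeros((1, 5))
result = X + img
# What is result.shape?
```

(6, 5)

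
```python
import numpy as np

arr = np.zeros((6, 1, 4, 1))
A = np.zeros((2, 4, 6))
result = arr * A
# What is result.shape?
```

(6, 2, 4, 6)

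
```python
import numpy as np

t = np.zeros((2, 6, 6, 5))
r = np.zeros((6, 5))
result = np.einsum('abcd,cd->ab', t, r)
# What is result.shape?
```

(2, 6)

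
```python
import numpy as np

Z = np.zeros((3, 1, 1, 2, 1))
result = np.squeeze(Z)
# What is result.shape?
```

(3, 2)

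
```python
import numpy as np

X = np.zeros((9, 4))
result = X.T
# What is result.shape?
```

(4, 9)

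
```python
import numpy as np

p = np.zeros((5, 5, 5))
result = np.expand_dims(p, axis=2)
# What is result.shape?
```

(5, 5, 1, 5)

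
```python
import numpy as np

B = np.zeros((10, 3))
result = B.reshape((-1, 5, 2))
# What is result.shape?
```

(3, 5, 2)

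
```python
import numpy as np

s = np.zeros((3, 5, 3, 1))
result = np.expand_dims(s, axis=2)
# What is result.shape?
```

(3, 5, 1, 3, 1)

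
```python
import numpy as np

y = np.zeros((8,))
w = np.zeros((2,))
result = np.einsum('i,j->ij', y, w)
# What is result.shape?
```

(8, 2)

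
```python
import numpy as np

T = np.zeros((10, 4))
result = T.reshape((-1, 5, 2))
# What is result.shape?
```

(4, 5, 2)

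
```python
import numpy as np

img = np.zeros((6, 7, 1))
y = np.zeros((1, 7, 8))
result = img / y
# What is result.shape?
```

(6, 7, 8)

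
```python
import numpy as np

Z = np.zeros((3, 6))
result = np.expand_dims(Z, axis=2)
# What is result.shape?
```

(3, 6, 1)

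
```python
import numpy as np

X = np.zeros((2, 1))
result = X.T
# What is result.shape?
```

(1, 2)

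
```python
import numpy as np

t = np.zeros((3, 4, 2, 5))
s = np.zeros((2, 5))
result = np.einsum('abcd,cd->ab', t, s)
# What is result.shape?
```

(3, 4)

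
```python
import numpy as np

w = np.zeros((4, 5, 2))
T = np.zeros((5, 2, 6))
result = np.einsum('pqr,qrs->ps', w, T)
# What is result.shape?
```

(4, 6)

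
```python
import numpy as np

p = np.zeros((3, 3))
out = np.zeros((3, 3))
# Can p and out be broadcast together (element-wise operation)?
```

Yes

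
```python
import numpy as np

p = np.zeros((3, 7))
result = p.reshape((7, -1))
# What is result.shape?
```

(7, 3)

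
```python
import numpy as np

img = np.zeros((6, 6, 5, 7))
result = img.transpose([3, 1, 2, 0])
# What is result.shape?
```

(7, 6, 5, 6)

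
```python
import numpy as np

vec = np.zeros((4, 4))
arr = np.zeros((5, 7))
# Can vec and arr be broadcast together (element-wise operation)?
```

No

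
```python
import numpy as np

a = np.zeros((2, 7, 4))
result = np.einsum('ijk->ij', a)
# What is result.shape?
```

(2, 7)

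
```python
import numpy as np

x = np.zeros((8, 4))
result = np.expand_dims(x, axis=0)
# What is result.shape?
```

(1, 8, 4)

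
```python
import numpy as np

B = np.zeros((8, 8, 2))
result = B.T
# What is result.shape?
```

(2, 8, 8)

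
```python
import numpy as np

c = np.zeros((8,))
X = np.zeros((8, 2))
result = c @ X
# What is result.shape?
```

(2,)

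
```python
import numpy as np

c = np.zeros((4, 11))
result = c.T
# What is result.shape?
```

(11, 4)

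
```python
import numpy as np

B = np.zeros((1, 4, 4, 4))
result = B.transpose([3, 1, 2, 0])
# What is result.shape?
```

(4, 4, 4, 1)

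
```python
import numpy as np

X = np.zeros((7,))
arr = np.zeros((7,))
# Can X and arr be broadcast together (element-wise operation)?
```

Yes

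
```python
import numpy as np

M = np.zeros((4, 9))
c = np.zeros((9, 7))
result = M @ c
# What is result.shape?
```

(4, 7)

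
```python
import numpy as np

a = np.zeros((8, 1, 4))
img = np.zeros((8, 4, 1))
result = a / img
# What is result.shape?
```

(8, 4, 4)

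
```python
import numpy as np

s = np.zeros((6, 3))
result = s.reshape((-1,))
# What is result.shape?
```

(18,)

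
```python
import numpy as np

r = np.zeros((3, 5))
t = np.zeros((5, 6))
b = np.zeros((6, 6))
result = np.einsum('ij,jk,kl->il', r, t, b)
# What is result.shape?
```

(3, 6)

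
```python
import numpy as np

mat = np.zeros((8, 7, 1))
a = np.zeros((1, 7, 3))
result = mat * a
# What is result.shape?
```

(8, 7, 3)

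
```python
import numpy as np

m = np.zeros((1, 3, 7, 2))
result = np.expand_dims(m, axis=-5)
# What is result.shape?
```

(1, 1, 3, 7, 2)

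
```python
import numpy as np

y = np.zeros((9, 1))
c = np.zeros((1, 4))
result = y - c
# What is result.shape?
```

(9, 4)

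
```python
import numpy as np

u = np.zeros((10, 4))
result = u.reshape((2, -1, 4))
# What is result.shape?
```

(2, 5, 4)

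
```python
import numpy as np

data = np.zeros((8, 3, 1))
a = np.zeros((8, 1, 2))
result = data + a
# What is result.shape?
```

(8, 3, 2)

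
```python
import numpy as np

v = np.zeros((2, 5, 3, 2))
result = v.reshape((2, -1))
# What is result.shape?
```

(2, 30)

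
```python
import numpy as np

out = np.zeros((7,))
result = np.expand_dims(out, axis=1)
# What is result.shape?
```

(7, 1)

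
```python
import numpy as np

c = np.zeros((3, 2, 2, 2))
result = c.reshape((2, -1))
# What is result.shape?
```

(2, 12)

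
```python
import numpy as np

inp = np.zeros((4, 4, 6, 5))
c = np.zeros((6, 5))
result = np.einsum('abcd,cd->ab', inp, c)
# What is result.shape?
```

(4, 4)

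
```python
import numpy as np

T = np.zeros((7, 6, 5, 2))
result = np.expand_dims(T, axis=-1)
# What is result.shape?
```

(7, 6, 5, 2, 1)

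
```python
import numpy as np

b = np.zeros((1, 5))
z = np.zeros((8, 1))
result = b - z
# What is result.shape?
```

(8, 5)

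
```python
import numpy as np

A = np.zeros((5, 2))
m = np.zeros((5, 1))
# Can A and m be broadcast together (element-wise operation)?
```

Yes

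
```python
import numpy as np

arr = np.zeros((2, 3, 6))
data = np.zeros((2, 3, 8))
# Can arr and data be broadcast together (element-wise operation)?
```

No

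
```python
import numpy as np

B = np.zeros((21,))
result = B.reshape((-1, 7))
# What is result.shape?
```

(3, 7)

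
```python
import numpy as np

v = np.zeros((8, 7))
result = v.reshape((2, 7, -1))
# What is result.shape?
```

(2, 7, 4)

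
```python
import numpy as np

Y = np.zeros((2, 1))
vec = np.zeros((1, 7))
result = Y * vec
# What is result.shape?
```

(2, 7)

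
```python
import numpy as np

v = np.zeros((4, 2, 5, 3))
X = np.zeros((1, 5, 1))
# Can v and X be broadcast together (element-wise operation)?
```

Yes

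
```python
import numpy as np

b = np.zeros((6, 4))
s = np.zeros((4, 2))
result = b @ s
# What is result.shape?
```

(6, 2)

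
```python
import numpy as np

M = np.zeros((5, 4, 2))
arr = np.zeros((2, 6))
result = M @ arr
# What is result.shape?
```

(5, 4, 6)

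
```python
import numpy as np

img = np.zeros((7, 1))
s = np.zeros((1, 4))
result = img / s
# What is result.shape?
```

(7, 4)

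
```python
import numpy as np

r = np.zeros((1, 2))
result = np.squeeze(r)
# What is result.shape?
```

(2,)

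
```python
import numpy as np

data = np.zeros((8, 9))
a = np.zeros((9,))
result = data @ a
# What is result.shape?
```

(8,)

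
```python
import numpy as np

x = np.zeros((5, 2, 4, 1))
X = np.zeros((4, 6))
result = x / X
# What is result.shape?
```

(5, 2, 4, 6)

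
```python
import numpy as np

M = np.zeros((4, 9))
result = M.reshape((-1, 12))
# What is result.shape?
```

(3, 12)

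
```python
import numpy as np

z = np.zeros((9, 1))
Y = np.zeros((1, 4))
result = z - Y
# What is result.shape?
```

(9, 4)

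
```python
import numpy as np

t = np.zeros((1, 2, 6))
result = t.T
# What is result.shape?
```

(6, 2, 1)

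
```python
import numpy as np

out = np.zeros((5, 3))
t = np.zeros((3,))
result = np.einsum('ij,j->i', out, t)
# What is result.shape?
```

(5,)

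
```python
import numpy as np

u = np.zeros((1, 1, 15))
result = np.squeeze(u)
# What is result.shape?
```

(15,)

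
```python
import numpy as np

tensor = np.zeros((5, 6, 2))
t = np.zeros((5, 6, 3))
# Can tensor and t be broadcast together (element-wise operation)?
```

No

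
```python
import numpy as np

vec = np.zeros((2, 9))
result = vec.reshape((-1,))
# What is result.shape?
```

(18,)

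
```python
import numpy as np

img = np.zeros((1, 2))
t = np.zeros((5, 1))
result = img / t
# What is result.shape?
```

(5, 2)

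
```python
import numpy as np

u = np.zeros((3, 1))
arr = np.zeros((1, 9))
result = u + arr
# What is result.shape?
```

(3, 9)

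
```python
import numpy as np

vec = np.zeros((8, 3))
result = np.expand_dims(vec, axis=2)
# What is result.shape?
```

(8, 3, 1)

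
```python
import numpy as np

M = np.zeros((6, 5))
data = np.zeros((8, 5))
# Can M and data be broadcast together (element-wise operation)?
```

No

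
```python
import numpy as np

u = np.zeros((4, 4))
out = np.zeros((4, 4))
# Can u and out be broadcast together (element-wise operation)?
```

Yes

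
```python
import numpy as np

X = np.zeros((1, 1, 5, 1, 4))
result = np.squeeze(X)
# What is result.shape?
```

(5, 4)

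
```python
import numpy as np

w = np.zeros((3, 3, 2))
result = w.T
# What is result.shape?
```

(2, 3, 3)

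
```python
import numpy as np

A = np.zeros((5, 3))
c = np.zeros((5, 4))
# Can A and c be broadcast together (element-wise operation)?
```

No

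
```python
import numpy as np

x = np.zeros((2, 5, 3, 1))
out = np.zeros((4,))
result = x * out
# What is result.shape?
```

(2, 5, 3, 4)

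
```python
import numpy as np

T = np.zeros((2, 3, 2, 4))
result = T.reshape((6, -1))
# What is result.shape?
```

(6, 8)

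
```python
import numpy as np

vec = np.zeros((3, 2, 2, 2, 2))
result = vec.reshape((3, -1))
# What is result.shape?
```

(3, 16)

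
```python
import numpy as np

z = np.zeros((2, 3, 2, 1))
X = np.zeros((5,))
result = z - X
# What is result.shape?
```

(2, 3, 2, 5)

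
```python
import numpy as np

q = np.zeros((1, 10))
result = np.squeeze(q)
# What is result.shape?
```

(10,)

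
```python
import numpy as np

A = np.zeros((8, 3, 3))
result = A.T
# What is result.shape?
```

(3, 3, 8)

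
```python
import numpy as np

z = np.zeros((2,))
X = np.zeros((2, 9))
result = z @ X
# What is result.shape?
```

(9,)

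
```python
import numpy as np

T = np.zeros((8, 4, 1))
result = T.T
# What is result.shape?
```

(1, 4, 8)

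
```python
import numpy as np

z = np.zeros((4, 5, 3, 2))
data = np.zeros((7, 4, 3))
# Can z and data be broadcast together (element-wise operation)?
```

No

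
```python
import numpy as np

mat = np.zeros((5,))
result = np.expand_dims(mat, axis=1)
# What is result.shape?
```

(5, 1)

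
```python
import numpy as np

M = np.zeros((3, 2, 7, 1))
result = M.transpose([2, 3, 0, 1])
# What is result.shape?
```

(7, 1, 3, 2)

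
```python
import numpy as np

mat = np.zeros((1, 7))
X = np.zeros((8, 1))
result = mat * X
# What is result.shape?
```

(8, 7)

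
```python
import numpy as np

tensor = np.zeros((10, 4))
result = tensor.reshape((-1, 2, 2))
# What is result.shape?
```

(10, 2, 2)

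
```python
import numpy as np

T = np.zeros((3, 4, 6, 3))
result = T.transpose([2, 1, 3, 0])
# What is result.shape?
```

(6, 4, 3, 3)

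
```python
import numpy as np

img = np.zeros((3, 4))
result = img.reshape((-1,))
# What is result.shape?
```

(12,)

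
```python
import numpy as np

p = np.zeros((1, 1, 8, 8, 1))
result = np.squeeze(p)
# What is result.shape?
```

(8, 8)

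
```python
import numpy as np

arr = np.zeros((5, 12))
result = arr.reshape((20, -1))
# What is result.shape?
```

(20, 3)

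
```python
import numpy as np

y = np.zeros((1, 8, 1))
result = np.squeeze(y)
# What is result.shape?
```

(8,)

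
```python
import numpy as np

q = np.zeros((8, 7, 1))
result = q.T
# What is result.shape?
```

(1, 7, 8)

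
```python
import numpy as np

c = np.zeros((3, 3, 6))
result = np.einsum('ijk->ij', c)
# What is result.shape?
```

(3, 3)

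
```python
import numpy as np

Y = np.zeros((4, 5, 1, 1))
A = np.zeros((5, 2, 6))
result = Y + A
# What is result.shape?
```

(4, 5, 2, 6)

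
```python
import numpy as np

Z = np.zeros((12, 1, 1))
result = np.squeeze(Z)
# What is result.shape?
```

(12,)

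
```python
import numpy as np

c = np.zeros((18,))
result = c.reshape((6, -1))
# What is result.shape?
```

(6, 3)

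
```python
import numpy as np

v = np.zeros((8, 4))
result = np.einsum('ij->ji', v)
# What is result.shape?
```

(4, 8)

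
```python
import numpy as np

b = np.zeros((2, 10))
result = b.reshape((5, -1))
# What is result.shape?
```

(5, 4)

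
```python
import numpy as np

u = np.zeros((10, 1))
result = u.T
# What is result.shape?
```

(1, 10)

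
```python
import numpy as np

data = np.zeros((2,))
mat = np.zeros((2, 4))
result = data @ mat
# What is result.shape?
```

(4,)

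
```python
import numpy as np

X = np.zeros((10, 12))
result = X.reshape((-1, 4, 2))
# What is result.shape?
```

(15, 4, 2)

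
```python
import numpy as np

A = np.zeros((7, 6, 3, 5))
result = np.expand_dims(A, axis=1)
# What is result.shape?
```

(7, 1, 6, 3, 5)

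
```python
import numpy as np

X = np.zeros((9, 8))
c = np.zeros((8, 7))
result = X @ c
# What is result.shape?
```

(9, 7)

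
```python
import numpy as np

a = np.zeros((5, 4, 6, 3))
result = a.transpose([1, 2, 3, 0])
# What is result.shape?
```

(4, 6, 3, 5)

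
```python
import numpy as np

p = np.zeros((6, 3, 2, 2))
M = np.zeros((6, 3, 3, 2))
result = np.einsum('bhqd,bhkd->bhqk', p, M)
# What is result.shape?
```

(6, 3, 2, 3)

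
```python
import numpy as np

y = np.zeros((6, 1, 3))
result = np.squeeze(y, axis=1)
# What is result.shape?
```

(6, 3)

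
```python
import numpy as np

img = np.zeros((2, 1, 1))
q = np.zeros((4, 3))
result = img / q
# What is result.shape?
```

(2, 4, 3)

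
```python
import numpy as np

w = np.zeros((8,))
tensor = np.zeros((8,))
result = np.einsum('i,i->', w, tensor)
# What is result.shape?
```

()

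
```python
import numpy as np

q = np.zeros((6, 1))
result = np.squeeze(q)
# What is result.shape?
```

(6,)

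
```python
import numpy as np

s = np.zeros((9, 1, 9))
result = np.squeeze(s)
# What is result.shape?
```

(9, 9)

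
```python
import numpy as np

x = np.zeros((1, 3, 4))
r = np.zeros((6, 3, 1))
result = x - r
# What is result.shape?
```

(6, 3, 4)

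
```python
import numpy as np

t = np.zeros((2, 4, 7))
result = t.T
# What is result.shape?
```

(7, 4, 2)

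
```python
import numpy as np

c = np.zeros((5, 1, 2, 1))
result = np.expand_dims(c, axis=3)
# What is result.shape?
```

(5, 1, 2, 1, 1)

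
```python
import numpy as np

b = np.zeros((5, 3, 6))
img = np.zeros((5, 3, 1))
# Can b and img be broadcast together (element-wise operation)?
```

Yes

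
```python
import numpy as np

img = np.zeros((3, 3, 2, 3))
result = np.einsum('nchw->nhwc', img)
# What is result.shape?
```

(3, 2, 3, 3)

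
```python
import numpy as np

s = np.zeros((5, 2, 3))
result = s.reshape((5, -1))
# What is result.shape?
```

(5, 6)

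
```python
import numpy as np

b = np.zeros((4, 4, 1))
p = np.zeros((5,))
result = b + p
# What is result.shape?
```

(4, 4, 5)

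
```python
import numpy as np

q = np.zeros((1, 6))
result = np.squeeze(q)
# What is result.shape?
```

(6,)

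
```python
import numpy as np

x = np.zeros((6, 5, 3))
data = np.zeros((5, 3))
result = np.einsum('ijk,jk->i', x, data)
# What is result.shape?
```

(6,)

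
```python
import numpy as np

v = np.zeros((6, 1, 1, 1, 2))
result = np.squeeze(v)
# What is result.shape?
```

(6, 2)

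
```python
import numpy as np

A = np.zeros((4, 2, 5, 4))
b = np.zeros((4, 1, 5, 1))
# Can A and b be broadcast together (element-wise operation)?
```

Yes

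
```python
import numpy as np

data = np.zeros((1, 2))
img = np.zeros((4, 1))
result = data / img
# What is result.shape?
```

(4, 2)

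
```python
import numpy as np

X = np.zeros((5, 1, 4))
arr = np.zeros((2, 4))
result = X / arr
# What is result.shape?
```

(5, 2, 4)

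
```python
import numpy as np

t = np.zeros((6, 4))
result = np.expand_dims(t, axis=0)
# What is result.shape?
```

(1, 6, 4)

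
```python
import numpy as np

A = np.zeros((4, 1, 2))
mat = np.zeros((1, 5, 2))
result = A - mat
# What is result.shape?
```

(4, 5, 2)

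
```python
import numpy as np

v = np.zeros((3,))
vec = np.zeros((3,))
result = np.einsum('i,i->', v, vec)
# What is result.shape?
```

()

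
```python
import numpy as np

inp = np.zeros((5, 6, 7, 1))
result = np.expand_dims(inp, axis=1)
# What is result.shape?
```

(5, 1, 6, 7, 1)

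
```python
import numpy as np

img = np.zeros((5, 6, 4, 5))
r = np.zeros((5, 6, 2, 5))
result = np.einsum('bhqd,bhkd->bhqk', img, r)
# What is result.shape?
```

(5, 6, 4, 2)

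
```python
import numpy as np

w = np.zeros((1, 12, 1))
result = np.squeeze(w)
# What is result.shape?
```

(12,)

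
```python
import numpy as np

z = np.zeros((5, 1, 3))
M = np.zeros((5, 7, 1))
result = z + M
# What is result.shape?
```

(5, 7, 3)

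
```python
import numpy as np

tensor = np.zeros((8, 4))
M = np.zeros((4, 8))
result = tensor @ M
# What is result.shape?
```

(8, 8)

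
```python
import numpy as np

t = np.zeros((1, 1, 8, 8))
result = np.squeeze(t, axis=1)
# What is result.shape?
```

(1, 8, 8)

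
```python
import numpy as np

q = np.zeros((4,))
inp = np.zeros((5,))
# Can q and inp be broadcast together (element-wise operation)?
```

No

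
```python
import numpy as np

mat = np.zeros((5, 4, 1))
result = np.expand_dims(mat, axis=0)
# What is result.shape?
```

(1, 5, 4, 1)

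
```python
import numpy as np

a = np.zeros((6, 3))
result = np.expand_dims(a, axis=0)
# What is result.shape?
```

(1, 6, 3)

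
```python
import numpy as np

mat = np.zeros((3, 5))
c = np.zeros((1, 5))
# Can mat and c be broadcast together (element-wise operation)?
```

Yes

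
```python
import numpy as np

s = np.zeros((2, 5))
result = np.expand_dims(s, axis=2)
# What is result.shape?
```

(2, 5, 1)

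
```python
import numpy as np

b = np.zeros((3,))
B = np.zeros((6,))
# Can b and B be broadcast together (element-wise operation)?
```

No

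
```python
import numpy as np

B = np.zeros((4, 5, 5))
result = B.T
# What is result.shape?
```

(5, 5, 4)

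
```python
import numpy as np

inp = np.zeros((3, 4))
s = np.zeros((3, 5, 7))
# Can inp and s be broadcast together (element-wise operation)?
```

No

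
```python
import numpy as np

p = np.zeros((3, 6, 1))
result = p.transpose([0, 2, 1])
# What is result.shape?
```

(3, 1, 6)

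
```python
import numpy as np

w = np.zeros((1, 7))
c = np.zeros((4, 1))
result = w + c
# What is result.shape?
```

(4, 7)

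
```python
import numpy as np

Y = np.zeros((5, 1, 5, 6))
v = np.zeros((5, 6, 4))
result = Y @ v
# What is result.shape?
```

(5, 5, 5, 4)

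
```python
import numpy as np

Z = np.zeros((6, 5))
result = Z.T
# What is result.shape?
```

(5, 6)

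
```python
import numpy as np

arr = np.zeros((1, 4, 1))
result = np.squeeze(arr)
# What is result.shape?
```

(4,)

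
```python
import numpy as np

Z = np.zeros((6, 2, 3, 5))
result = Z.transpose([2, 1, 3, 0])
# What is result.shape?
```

(3, 2, 5, 6)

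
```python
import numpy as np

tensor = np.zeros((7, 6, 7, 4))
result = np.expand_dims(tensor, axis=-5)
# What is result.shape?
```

(1, 7, 6, 7, 4)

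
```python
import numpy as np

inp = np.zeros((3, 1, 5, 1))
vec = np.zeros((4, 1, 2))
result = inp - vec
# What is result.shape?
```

(3, 4, 5, 2)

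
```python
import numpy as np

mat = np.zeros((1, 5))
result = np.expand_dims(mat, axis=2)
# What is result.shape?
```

(1, 5, 1)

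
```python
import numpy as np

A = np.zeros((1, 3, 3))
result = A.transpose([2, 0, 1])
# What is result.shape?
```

(3, 1, 3)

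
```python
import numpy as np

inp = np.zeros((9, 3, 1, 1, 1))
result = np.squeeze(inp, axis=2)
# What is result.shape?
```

(9, 3, 1, 1)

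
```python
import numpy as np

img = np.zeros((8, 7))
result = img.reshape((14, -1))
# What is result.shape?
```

(14, 4)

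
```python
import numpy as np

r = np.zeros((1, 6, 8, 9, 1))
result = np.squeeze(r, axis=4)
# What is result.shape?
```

(1, 6, 8, 9)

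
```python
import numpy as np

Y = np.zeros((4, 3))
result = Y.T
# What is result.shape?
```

(3, 4)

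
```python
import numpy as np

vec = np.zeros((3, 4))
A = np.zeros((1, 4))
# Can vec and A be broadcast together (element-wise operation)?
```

Yes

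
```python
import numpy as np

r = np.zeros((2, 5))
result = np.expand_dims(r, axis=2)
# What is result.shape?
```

(2, 5, 1)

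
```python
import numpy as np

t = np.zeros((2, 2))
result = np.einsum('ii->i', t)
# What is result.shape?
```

(2,)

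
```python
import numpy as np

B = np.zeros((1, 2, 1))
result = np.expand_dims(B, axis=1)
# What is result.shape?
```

(1, 1, 2, 1)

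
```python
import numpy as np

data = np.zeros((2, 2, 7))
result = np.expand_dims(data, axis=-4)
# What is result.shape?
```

(1, 2, 2, 7)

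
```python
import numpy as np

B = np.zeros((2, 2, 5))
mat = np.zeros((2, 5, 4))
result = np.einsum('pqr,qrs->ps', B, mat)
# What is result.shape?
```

(2, 4)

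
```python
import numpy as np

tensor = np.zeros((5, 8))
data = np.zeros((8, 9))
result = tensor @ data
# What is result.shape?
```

(5, 9)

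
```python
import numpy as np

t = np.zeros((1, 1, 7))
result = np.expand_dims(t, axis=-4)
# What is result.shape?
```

(1, 1, 1, 7)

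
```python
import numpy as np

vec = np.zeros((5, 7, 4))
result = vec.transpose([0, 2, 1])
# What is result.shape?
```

(5, 4, 7)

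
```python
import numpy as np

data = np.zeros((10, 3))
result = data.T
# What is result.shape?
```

(3, 10)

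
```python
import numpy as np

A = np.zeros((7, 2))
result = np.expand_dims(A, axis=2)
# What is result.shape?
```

(7, 2, 1)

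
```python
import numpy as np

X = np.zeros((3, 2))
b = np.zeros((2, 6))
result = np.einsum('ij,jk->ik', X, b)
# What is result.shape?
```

(3, 6)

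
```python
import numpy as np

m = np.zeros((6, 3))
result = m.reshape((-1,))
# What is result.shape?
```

(18,)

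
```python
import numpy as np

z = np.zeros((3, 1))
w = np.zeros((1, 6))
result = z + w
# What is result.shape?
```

(3, 6)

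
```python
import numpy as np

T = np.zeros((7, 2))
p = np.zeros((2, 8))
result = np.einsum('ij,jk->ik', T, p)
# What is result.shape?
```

(7, 8)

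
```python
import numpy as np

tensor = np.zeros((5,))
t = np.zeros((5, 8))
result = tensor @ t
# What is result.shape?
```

(8,)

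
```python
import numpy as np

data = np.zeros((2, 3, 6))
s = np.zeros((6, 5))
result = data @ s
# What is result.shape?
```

(2, 3, 5)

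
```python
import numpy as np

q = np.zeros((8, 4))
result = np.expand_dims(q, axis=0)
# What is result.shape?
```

(1, 8, 4)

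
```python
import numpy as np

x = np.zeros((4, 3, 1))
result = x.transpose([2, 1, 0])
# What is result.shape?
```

(1, 3, 4)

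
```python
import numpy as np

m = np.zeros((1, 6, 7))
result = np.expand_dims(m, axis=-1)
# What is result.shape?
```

(1, 6, 7, 1)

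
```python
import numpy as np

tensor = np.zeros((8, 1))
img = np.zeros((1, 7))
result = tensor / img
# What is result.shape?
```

(8, 7)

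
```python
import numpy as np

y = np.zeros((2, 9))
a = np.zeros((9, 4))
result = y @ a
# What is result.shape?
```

(2, 4)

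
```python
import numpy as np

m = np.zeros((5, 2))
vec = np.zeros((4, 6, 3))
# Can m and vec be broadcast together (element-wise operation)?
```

No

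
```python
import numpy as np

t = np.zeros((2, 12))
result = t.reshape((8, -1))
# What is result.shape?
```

(8, 3)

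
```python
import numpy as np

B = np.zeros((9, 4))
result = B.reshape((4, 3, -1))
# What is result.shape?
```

(4, 3, 3)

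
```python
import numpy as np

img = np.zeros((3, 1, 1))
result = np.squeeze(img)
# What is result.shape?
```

(3,)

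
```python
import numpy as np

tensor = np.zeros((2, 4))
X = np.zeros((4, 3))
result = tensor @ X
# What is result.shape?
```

(2, 3)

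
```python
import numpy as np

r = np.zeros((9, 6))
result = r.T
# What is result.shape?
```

(6, 9)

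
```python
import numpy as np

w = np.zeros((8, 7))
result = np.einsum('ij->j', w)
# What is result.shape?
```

(7,)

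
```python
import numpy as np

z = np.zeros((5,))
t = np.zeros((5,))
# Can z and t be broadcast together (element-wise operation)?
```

Yes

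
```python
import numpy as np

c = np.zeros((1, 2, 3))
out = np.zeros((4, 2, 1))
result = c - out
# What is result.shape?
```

(4, 2, 3)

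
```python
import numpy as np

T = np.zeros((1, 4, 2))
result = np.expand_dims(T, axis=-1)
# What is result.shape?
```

(1, 4, 2, 1)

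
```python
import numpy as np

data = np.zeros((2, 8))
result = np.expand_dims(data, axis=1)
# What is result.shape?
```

(2, 1, 8)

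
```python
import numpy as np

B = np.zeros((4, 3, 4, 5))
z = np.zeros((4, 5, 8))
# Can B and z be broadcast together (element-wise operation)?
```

No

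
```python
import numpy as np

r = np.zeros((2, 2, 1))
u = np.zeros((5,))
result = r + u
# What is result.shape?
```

(2, 2, 5)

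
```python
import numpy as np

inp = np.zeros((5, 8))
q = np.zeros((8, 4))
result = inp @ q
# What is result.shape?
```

(5, 4)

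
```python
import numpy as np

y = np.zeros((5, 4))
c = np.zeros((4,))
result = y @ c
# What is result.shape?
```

(5,)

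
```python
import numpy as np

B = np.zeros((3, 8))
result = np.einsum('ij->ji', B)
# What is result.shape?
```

(8, 3)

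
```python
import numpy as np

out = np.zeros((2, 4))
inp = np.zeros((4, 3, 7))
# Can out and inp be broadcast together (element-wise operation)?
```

No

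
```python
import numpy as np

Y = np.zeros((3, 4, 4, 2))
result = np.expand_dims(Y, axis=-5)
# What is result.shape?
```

(1, 3, 4, 4, 2)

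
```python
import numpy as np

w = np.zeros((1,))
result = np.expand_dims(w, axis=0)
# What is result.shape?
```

(1, 1)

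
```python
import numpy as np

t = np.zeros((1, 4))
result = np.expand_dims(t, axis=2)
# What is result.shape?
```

(1, 4, 1)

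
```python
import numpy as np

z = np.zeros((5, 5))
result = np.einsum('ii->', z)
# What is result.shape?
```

()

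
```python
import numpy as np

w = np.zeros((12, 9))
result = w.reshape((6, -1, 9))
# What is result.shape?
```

(6, 2, 9)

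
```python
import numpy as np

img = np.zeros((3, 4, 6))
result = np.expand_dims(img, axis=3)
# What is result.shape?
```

(3, 4, 6, 1)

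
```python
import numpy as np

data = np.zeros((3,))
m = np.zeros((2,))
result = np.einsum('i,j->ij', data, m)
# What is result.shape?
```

(3, 2)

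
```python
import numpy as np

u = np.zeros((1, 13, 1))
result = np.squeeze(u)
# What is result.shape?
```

(13,)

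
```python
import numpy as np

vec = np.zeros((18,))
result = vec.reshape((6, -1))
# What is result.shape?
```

(6, 3)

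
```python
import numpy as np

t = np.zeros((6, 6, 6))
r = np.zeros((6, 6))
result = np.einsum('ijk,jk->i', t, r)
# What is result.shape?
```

(6,)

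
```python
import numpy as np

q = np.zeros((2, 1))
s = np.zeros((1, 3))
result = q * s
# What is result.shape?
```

(2, 3)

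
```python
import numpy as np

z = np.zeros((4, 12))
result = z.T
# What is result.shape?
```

(12, 4)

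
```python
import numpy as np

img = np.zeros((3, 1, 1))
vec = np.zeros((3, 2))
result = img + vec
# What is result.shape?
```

(3, 3, 2)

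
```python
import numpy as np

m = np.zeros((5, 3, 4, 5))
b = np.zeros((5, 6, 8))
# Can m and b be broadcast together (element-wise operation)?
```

No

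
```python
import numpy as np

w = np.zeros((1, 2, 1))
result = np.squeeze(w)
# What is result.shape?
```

(2,)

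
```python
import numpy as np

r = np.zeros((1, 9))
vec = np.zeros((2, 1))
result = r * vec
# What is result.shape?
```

(2, 9)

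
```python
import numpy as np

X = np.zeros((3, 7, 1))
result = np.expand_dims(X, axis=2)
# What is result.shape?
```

(3, 7, 1, 1)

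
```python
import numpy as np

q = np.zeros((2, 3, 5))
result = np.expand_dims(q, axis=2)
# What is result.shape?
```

(2, 3, 1, 5)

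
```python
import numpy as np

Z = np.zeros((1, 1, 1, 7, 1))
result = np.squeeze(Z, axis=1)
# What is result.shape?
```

(1, 1, 7, 1)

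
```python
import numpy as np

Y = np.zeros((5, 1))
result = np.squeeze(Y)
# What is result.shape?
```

(5,)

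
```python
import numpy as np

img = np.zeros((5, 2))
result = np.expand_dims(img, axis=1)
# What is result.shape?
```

(5, 1, 2)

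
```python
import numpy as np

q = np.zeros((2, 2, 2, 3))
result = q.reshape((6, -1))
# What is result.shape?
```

(6, 4)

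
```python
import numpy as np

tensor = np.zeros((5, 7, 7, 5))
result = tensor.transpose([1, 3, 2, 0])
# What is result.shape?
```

(7, 5, 7, 5)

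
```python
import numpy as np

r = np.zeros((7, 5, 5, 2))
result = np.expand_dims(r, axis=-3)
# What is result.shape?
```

(7, 5, 1, 5, 2)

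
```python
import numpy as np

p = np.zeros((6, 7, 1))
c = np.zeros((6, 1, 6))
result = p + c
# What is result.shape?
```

(6, 7, 6)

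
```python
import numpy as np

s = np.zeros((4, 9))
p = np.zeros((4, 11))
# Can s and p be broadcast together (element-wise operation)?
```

No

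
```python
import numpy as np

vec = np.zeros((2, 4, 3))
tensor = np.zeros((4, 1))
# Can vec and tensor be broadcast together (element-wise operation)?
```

Yes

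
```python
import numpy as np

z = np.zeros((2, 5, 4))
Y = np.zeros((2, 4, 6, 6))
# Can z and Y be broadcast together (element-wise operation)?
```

No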